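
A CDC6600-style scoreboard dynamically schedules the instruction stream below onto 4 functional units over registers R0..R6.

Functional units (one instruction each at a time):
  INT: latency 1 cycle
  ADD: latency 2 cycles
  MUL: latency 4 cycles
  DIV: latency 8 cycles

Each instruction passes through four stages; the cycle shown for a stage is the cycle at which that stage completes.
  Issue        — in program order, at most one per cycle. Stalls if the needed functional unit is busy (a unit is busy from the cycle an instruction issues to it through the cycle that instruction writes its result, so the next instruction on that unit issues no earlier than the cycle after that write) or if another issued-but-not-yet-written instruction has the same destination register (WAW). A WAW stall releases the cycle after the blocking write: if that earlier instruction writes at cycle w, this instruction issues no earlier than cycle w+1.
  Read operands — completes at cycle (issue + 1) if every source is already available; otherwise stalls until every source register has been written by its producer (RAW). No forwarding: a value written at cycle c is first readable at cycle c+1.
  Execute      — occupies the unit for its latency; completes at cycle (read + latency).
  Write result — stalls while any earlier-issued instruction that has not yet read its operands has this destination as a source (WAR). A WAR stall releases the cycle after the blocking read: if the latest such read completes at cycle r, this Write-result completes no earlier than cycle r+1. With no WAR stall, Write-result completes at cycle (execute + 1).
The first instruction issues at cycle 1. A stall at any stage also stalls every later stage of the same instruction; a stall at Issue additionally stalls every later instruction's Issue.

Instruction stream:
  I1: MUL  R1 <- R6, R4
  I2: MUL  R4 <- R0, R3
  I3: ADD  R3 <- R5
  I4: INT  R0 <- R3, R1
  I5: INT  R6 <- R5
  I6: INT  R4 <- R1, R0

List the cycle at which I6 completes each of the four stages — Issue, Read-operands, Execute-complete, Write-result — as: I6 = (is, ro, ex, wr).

I6 = (21, 22, 23, 24)

cycle 1: I1→MUL
cycle 2: I1 RO
cycle 6: I1 EX
cycle 7: I1 WR R1
cycle 8: I2→MUL
cycle 9: I2 RO; I3→ADD
cycle 10: I3 RO; I4→INT
cycle 12: I3 EX
cycle 13: I2 EX; I3 WR R3
cycle 14: I2 WR R4; I4 RO
cycle 15: I4 EX
cycle 16: I4 WR R0
cycle 17: I5→INT
cycle 18: I5 RO
cycle 19: I5 EX
cycle 20: I5 WR R6
cycle 21: I6→INT
cycle 22: I6 RO
cycle 23: I6 EX
cycle 24: I6 WR R4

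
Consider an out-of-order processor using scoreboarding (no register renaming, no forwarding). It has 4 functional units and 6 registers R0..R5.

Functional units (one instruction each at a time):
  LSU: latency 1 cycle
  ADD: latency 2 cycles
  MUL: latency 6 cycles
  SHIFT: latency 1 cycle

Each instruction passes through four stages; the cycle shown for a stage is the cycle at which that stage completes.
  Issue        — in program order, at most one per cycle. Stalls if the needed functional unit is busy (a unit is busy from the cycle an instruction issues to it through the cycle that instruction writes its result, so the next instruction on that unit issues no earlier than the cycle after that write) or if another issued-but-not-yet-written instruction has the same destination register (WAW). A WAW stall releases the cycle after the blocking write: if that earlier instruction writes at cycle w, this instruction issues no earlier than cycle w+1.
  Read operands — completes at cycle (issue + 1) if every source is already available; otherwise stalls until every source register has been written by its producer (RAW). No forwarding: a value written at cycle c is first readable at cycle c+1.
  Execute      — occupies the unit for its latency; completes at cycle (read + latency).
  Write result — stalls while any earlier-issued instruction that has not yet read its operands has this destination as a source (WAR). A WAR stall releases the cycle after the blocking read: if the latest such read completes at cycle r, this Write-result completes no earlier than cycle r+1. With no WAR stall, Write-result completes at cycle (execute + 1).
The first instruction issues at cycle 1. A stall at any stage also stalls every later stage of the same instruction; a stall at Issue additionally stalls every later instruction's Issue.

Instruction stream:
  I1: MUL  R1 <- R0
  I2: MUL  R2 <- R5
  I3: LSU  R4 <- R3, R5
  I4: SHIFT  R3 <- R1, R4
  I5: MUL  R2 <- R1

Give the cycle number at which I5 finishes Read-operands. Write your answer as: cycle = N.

cycle = 20

I1: IS=1 RO=2 EX=8 WR=9
I2: IS=10 RO=11 EX=17 WR=18  [struct: MUL busy until I1 writes@9]
I3: IS=11 RO=12 EX=13 WR=14
I4: IS=12 RO=15 EX=16 WR=17  [RAW R4: wait I3 write@14]
I5: IS=19 RO=20 EX=26 WR=27  [struct: MUL busy until I2 writes@18]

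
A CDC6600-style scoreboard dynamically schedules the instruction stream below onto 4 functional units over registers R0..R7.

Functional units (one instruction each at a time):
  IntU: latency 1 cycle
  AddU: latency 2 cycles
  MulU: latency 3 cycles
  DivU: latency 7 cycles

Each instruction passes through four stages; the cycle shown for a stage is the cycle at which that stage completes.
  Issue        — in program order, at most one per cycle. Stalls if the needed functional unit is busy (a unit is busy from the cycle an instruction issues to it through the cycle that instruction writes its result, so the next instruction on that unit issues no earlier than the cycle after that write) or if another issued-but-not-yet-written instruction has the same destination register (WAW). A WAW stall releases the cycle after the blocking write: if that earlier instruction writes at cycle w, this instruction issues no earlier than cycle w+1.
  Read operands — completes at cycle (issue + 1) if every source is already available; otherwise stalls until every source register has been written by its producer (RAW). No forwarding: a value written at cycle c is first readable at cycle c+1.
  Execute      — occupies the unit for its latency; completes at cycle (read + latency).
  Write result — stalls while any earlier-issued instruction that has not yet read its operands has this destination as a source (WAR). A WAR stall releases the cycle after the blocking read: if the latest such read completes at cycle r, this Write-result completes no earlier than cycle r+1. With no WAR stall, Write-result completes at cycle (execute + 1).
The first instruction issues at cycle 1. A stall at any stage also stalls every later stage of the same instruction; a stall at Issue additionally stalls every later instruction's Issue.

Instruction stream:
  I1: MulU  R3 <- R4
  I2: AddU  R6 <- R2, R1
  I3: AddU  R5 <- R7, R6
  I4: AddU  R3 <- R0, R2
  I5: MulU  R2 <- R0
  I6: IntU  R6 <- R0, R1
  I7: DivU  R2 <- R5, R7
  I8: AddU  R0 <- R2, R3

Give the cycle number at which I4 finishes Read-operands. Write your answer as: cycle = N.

cycle = 13

cycle 1: issue I1 (MulU)
cycle 2: I1 read-ops, issue I2 (AddU)
cycle 3: I2 read-ops
cycle 5: I1 finished on MulU, I2 finished on AddU
cycle 6: I1→R3, I2→R6
cycle 7: issue I3 (AddU)
cycle 8: I3 read-ops
cycle 10: I3 finished on AddU
cycle 11: I3→R5
cycle 12: issue I4 (AddU)
cycle 13: I4 read-ops, issue I5 (MulU)
cycle 14: I5 read-ops, issue I6 (IntU)
cycle 15: I4 finished on AddU, I6 read-ops
cycle 16: I4→R3, I6 finished on IntU
cycle 17: I5 finished on MulU, I6→R6
cycle 18: I5→R2
cycle 19: issue I7 (DivU)
cycle 20: I7 read-ops, issue I8 (AddU)
cycle 27: I7 finished on DivU
cycle 28: I7→R2
cycle 29: I8 read-ops
cycle 31: I8 finished on AddU
cycle 32: I8→R0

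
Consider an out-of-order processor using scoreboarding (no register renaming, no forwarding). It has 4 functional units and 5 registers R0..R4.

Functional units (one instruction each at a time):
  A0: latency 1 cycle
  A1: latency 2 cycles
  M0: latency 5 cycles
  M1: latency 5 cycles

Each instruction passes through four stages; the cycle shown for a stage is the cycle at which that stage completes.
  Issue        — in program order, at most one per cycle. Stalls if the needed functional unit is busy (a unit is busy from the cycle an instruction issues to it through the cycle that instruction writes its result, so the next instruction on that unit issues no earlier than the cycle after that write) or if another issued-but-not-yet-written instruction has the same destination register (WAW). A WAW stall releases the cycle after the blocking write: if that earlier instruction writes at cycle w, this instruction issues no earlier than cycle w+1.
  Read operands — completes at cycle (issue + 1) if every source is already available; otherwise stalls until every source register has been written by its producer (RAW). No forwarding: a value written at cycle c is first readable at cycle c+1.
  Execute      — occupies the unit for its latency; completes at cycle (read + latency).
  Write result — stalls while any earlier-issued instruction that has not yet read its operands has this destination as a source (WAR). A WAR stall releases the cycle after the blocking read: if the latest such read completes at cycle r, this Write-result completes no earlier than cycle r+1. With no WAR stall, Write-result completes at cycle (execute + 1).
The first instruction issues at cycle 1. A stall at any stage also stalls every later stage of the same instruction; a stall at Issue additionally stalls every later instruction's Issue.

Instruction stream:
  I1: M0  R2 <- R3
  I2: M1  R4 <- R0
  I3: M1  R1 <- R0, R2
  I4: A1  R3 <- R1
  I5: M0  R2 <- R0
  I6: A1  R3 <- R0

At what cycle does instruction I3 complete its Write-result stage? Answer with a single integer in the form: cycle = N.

cycle = 17

I1  is:1  ro:2  ex:7  wr:8
I2  is:2  ro:3  ex:8  wr:9
I3  is:10  ro:11  ex:16  wr:17  — struct: M1 busy until I2 writes@9
I4  is:11  ro:18  ex:20  wr:21  — RAW R1: wait I3 write@17
I5  is:12  ro:13  ex:18  wr:19
I6  is:22  ro:23  ex:25  wr:26  — struct: A1 busy until I4 writes@21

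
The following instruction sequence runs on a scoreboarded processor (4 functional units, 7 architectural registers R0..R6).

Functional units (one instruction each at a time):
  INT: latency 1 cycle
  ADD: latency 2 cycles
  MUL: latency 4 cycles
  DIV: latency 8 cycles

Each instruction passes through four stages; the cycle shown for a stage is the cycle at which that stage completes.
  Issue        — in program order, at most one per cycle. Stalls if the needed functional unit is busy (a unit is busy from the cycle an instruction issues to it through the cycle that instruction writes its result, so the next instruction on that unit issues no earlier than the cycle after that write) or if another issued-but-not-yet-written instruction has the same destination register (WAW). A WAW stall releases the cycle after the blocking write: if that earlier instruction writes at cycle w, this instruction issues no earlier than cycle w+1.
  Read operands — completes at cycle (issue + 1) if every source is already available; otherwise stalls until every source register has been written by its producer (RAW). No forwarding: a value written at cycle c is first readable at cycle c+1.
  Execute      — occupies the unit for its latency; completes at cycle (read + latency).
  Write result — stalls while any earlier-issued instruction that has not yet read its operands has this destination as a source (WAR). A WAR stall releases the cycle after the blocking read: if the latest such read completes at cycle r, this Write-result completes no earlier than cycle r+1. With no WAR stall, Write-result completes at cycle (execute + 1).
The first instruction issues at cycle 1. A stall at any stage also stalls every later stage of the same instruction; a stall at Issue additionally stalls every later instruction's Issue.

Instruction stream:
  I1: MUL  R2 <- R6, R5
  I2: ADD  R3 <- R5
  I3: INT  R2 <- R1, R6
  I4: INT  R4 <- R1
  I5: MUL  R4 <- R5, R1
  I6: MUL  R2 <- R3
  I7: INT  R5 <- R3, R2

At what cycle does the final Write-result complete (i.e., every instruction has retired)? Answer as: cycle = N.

I1  is:1  ro:2  ex:6  wr:7
I2  is:2  ro:3  ex:5  wr:6
I3  is:8  ro:9  ex:10  wr:11  — WAW R2: wait I1 write@7
I4  is:12  ro:13  ex:14  wr:15  — struct: INT busy until I3 writes@11
I5  is:16  ro:17  ex:21  wr:22  — WAW R4: wait I4 write@15
I6  is:23  ro:24  ex:28  wr:29  — struct: MUL busy until I5 writes@22
I7  is:24  ro:30  ex:31  wr:32  — RAW R2: wait I6 write@29

cycle = 32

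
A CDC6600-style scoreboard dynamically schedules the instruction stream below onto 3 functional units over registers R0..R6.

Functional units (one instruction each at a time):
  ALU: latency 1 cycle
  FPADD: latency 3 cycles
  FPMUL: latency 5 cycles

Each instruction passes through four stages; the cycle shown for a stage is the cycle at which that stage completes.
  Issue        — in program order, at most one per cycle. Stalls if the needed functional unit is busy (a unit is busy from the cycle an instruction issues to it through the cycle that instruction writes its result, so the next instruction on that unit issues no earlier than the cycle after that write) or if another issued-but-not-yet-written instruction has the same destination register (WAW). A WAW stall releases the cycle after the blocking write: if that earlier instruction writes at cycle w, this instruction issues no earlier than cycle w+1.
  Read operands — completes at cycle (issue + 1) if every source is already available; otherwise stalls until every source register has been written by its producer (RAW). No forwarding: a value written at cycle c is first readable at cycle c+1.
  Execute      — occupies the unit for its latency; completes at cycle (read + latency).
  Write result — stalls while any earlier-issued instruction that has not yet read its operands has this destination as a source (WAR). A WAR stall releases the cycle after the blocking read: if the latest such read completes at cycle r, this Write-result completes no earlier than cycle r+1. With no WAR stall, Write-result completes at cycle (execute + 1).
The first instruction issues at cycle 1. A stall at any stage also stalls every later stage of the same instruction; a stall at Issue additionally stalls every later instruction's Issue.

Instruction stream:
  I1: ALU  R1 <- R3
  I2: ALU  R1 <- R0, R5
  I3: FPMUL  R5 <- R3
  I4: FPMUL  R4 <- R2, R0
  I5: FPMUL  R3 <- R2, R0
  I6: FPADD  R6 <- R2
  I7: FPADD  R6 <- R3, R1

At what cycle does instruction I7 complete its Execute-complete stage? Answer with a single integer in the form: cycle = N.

[1] I1 dispatched to ALU
[2] I1 operands ready
[3] I1 complete
[4] R1←I1
[5] I2 dispatched to ALU
[6] I2 operands ready, I3 dispatched to FPMUL
[7] I2 complete, I3 operands ready
[8] R1←I2
[12] I3 complete
[13] R5←I3
[14] I4 dispatched to FPMUL
[15] I4 operands ready
[20] I4 complete
[21] R4←I4
[22] I5 dispatched to FPMUL
[23] I5 operands ready, I6 dispatched to FPADD
[24] I6 operands ready
[27] I6 complete
[28] I5 complete, R6←I6
[29] R3←I5, I7 dispatched to FPADD
[30] I7 operands ready
[33] I7 complete
[34] R6←I7

cycle = 33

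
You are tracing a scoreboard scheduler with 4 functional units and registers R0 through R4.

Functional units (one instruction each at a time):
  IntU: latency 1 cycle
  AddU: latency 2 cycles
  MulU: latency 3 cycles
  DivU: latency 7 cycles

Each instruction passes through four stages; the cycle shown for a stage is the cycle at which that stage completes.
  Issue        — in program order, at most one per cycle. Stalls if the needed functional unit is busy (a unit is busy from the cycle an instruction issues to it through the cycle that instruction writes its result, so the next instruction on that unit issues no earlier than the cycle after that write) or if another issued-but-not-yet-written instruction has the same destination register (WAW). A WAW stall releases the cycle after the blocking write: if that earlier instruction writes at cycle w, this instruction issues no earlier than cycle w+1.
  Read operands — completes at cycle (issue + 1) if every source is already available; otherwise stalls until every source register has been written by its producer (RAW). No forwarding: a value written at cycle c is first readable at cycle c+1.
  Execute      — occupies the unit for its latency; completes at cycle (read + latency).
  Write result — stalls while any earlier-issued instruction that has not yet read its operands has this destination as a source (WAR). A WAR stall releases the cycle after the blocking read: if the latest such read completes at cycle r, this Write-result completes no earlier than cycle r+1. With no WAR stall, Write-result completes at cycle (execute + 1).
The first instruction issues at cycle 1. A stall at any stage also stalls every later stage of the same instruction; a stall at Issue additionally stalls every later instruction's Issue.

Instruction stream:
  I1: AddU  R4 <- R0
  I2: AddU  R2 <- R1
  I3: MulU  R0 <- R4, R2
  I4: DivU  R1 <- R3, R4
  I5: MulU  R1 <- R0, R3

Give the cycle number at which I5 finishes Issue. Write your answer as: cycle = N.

[1] I1 dispatched to AddU
[2] I1 operands ready
[4] I1 complete
[5] R4←I1
[6] I2 dispatched to AddU
[7] I2 operands ready | I3 dispatched to MulU
[8] I4 dispatched to DivU
[9] I2 complete | I4 operands ready
[10] R2←I2
[11] I3 operands ready
[14] I3 complete
[15] R0←I3
[16] I4 complete
[17] R1←I4
[18] I5 dispatched to MulU
[19] I5 operands ready
[22] I5 complete
[23] R1←I5

cycle = 18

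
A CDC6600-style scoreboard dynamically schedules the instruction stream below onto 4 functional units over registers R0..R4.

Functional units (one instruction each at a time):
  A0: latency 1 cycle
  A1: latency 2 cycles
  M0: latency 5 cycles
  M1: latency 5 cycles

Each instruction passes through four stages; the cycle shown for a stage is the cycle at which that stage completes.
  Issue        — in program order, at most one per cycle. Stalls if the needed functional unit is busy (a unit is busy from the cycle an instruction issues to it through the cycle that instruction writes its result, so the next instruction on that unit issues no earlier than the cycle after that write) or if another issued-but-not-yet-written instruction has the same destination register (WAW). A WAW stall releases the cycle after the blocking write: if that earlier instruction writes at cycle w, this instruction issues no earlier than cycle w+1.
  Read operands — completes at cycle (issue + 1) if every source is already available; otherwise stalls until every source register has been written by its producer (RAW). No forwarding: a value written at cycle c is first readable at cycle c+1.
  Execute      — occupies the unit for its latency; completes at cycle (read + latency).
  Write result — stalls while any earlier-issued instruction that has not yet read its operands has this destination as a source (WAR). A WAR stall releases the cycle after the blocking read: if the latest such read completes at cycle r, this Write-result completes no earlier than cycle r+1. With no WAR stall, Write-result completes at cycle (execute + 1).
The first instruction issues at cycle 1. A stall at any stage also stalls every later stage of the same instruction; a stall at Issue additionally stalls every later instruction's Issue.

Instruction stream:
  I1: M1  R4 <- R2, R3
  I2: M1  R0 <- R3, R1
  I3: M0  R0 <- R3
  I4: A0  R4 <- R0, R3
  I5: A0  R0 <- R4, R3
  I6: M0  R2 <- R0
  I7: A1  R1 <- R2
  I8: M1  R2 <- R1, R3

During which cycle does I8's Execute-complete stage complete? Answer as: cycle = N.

t=1  issue I1 (M1)
t=2  I1 read-ops
t=7  I1 finished on M1
t=8  I1→R4
t=9  issue I2 (M1)
t=10  I2 read-ops
t=15  I2 finished on M1
t=16  I2→R0
t=17  issue I3 (M0)
t=18  I3 read-ops | issue I4 (A0)
t=23  I3 finished on M0
t=24  I3→R0
t=25  I4 read-ops
t=26  I4 finished on A0
t=27  I4→R4
t=28  issue I5 (A0)
t=29  I5 read-ops | issue I6 (M0)
t=30  I5 finished on A0 | issue I7 (A1)
t=31  I5→R0
t=32  I6 read-ops
t=37  I6 finished on M0
t=38  I6→R2
t=39  I7 read-ops | issue I8 (M1)
t=41  I7 finished on A1
t=42  I7→R1
t=43  I8 read-ops
t=48  I8 finished on M1
t=49  I8→R2

cycle = 48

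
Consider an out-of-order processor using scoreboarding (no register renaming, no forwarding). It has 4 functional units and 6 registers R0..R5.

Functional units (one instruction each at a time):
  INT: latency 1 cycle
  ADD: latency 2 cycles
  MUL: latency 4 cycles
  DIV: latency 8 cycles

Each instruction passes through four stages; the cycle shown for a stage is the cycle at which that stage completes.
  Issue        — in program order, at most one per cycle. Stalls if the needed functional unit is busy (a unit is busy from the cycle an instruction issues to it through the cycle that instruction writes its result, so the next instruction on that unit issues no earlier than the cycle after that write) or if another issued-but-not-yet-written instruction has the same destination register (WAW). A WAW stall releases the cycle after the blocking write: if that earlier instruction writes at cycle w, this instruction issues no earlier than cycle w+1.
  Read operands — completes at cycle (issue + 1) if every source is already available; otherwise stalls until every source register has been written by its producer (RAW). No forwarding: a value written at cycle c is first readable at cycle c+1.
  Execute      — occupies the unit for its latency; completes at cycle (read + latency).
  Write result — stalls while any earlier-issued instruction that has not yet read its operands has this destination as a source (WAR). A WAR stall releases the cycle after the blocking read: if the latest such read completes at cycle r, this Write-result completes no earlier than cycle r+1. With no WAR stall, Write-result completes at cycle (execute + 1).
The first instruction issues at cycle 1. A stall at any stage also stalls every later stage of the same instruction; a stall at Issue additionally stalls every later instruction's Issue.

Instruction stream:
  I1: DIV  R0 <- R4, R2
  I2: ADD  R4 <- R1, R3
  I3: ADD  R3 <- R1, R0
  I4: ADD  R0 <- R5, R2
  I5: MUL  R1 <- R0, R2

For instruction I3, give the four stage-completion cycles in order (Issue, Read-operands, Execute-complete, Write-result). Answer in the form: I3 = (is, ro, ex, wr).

I3 = (7, 12, 14, 15)

cycle 1: issue I1 (DIV)
cycle 2: I1 read-ops; issue I2 (ADD)
cycle 3: I2 read-ops
cycle 5: I2 finished on ADD
cycle 6: I2→R4
cycle 7: issue I3 (ADD)
cycle 10: I1 finished on DIV
cycle 11: I1→R0
cycle 12: I3 read-ops
cycle 14: I3 finished on ADD
cycle 15: I3→R3
cycle 16: issue I4 (ADD)
cycle 17: I4 read-ops; issue I5 (MUL)
cycle 19: I4 finished on ADD
cycle 20: I4→R0
cycle 21: I5 read-ops
cycle 25: I5 finished on MUL
cycle 26: I5→R1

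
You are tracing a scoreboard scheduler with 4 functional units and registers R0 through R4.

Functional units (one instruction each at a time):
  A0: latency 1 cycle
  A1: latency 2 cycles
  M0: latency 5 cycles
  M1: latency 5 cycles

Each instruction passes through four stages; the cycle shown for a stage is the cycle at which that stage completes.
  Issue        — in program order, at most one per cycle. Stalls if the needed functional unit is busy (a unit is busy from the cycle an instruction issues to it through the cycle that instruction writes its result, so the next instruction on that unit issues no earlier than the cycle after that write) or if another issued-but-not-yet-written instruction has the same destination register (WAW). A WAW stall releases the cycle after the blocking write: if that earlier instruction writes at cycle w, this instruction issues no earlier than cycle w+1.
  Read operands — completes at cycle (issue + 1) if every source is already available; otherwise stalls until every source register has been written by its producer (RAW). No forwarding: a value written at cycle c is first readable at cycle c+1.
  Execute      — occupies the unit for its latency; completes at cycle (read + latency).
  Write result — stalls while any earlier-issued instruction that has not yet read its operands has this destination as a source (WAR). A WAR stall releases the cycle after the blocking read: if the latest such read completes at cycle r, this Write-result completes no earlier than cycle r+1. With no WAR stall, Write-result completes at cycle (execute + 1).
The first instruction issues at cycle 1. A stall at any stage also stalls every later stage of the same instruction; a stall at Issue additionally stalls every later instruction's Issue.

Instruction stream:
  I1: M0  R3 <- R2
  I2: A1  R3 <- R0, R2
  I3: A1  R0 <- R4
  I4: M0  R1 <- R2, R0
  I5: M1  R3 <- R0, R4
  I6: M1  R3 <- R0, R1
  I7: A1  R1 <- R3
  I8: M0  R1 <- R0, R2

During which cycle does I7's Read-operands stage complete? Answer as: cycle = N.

1) issue 1, read 2, done 7, write 8
2) issue 9, read 10, done 12, write 13  <WAW R3: wait I1 write@8>
3) issue 14, read 15, done 17, write 18  <struct: A1 busy until I2 writes@13>
4) issue 15, read 19, done 24, write 25  <RAW R0: wait I3 write@18>
5) issue 16, read 19, done 24, write 25  <RAW R0: wait I3 write@18>
6) issue 26, read 27, done 32, write 33  <struct: M1 busy until I5 writes@25>
7) issue 27, read 34, done 36, write 37  <RAW R3: wait I6 write@33>
8) issue 38, read 39, done 44, write 45  <WAW R1: wait I7 write@37>

cycle = 34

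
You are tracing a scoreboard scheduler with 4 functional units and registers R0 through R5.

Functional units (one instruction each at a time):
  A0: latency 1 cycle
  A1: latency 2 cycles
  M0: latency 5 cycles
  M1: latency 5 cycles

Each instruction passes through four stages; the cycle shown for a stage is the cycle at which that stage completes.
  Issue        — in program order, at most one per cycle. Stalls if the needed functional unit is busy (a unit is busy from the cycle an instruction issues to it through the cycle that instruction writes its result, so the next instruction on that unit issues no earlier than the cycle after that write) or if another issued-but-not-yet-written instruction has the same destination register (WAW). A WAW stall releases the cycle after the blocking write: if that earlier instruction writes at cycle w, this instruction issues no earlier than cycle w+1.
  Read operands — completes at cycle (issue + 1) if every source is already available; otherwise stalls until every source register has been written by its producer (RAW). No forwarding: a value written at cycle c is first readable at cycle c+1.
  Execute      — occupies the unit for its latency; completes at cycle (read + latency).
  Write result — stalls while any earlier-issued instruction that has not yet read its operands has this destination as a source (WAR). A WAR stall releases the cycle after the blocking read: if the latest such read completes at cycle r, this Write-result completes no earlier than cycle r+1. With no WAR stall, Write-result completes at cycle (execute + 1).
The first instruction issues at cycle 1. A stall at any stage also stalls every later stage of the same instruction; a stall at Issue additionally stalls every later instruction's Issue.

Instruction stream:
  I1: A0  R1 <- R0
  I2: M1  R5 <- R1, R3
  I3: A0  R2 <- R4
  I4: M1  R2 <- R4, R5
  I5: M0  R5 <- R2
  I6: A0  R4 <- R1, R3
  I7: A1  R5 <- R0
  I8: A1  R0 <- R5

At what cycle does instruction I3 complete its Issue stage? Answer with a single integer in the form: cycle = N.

t=1  I1 dispatched to A0
t=2  I1 operands ready, I2 dispatched to M1
t=3  I1 complete
t=4  R1←I1
t=5  I2 operands ready, I3 dispatched to A0
t=6  I3 operands ready
t=7  I3 complete
t=8  R2←I3
t=10  I2 complete
t=11  R5←I2
t=12  I4 dispatched to M1
t=13  I4 operands ready, I5 dispatched to M0
t=14  I6 dispatched to A0
t=15  I6 operands ready
t=16  I6 complete
t=17  R4←I6
t=18  I4 complete
t=19  R2←I4
t=20  I5 operands ready
t=25  I5 complete
t=26  R5←I5
t=27  I7 dispatched to A1
t=28  I7 operands ready
t=30  I7 complete
t=31  R5←I7
t=32  I8 dispatched to A1
t=33  I8 operands ready
t=35  I8 complete
t=36  R0←I8

cycle = 5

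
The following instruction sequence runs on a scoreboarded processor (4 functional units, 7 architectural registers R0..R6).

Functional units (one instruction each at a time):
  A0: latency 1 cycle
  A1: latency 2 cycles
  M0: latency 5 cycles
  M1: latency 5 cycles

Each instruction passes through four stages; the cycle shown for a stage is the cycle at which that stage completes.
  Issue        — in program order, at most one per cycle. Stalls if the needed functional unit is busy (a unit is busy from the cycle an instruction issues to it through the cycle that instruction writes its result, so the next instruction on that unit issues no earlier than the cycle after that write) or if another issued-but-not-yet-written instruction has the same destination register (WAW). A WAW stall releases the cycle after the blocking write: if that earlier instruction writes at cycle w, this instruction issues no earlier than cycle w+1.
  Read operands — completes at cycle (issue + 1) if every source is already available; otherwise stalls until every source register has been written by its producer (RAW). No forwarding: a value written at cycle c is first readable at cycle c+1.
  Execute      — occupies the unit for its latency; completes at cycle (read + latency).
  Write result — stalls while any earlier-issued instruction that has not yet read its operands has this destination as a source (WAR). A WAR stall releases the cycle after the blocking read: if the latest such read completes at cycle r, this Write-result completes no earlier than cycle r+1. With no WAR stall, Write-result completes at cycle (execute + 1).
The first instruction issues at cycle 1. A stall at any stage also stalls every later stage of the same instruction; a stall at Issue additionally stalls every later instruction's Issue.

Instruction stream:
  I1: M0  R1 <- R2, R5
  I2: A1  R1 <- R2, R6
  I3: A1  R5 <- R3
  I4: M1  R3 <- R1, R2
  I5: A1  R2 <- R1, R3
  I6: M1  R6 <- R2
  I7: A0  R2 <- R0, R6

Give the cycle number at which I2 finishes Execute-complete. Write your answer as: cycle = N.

cycle = 12

I1: IS=1 RO=2 EX=7 WR=8
I2: IS=9 RO=10 EX=12 WR=13  [WAW R1: wait I1 write@8]
I3: IS=14 RO=15 EX=17 WR=18  [struct: A1 busy until I2 writes@13]
I4: IS=15 RO=16 EX=21 WR=22
I5: IS=19 RO=23 EX=25 WR=26  [struct: A1 busy until I3 writes@18; RAW R3: wait I4 write@22]
I6: IS=23 RO=27 EX=32 WR=33  [struct: M1 busy until I4 writes@22; RAW R2: wait I5 write@26]
I7: IS=27 RO=34 EX=35 WR=36  [WAW R2: wait I5 write@26; RAW R6: wait I6 write@33]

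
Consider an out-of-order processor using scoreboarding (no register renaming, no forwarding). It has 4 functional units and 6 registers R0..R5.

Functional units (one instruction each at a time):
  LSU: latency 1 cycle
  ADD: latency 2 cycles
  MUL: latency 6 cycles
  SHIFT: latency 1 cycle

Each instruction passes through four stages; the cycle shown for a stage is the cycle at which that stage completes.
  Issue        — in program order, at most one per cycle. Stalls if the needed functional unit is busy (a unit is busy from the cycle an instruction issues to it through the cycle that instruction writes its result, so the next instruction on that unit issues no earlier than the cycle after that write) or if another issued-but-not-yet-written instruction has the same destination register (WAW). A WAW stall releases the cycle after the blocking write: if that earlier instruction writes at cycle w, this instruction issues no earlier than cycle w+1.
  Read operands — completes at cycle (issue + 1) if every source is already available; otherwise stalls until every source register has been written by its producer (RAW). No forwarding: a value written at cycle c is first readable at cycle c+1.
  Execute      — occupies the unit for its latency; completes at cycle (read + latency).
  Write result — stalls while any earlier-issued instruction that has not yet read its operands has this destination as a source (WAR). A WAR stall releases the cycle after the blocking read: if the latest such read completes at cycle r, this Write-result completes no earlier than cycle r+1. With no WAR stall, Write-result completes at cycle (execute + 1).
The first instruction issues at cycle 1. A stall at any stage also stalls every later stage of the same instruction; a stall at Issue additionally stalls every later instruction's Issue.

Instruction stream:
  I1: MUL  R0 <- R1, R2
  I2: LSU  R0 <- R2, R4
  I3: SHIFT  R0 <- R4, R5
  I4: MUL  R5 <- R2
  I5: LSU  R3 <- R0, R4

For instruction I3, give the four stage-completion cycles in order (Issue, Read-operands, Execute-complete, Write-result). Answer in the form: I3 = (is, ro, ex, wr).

I3 = (14, 15, 16, 17)

1) issue 1, read 2, done 8, write 9
2) issue 10, read 11, done 12, write 13  <WAW R0: wait I1 write@9>
3) issue 14, read 15, done 16, write 17  <WAW R0: wait I2 write@13>
4) issue 15, read 16, done 22, write 23
5) issue 16, read 18, done 19, write 20  <RAW R0: wait I3 write@17>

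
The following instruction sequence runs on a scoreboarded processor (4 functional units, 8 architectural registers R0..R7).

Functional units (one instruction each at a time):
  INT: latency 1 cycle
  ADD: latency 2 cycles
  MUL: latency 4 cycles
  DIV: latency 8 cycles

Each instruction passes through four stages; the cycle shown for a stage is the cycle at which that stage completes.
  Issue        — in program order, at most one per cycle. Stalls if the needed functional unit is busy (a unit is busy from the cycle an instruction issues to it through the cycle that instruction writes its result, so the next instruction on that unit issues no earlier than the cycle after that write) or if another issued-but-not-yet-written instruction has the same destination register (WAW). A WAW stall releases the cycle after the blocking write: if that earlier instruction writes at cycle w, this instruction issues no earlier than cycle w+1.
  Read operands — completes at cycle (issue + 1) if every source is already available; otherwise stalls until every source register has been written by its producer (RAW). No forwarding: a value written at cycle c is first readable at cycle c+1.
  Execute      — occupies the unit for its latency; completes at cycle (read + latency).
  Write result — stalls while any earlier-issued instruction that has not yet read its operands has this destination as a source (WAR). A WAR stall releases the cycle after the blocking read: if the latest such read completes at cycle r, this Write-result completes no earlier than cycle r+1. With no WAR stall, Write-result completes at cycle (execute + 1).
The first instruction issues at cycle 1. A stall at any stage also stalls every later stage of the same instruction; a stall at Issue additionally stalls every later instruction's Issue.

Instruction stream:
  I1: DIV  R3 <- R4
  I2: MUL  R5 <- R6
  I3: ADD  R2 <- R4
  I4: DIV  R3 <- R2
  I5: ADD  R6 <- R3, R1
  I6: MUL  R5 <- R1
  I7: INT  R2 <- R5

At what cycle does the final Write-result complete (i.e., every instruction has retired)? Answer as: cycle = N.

cycle = 26

[I1] 1/2/10/11
[I2] 2/3/7/8
[I3] 3/4/6/7
[I4] 12/13/21/22  (struct: DIV busy until I1 writes@11)
[I5] 13/23/25/26  (RAW R3: wait I4 write@22)
[I6] 14/15/19/20
[I7] 15/21/22/23  (RAW R5: wait I6 write@20)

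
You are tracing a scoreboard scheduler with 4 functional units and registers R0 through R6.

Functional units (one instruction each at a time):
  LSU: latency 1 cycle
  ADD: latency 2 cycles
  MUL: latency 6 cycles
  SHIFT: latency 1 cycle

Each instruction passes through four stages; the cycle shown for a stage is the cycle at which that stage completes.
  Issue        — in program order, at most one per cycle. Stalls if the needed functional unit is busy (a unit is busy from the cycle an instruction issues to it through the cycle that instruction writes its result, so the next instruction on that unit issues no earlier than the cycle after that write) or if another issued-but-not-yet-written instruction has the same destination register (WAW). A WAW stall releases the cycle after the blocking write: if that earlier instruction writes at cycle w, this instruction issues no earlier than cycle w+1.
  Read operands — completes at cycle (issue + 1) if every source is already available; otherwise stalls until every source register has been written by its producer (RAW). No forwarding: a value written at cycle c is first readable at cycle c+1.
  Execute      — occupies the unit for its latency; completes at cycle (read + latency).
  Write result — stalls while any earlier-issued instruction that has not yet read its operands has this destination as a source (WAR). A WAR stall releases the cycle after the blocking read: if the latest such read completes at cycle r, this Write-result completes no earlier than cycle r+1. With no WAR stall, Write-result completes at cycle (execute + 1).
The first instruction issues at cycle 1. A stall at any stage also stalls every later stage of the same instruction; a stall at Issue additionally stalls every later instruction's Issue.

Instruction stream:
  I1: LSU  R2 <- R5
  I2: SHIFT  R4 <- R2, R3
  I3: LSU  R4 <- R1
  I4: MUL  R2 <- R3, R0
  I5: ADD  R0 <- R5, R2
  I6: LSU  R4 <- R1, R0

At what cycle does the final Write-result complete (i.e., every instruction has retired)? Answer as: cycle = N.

c1: issue I1 (LSU)
c2: I1 read-ops | issue I2 (SHIFT)
c3: I1 finished on LSU
c4: I1→R2
c5: I2 read-ops
c6: I2 finished on SHIFT
c7: I2→R4
c8: issue I3 (LSU)
c9: I3 read-ops | issue I4 (MUL)
c10: I3 finished on LSU | I4 read-ops | issue I5 (ADD)
c11: I3→R4
c12: issue I6 (LSU)
c16: I4 finished on MUL
c17: I4→R2
c18: I5 read-ops
c20: I5 finished on ADD
c21: I5→R0
c22: I6 read-ops
c23: I6 finished on LSU
c24: I6→R4

cycle = 24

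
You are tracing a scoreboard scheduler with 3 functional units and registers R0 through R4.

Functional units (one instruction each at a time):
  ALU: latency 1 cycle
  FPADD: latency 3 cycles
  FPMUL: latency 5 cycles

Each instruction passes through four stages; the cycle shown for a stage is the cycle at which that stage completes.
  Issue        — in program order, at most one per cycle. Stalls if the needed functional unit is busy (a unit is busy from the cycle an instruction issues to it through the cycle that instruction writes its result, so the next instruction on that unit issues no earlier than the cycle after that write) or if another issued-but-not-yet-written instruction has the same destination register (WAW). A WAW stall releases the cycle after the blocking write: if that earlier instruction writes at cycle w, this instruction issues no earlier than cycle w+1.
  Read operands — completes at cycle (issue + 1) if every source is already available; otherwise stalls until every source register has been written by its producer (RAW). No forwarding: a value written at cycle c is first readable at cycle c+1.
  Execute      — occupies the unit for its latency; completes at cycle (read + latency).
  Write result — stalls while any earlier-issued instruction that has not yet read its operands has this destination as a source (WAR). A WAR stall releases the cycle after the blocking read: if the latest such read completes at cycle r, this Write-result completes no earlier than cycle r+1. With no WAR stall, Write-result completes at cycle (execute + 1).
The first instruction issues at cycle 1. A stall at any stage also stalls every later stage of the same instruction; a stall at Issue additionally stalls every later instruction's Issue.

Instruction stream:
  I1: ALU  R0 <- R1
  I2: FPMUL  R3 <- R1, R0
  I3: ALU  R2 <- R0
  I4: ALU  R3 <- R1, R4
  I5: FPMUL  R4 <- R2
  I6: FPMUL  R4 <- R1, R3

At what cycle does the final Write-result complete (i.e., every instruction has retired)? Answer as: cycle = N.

cycle = 28

  I1 | 1 | 2 | 3 | 4
  I2 | 2 | 5 | 10 | 11   RAW R0: wait I1 write@4
  I3 | 5 | 6 | 7 | 8   struct: ALU busy until I1 writes@4
  I4 | 12 | 13 | 14 | 15   WAW R3: wait I2 write@11
  I5 | 13 | 14 | 19 | 20
  I6 | 21 | 22 | 27 | 28   struct: FPMUL busy until I5 writes@20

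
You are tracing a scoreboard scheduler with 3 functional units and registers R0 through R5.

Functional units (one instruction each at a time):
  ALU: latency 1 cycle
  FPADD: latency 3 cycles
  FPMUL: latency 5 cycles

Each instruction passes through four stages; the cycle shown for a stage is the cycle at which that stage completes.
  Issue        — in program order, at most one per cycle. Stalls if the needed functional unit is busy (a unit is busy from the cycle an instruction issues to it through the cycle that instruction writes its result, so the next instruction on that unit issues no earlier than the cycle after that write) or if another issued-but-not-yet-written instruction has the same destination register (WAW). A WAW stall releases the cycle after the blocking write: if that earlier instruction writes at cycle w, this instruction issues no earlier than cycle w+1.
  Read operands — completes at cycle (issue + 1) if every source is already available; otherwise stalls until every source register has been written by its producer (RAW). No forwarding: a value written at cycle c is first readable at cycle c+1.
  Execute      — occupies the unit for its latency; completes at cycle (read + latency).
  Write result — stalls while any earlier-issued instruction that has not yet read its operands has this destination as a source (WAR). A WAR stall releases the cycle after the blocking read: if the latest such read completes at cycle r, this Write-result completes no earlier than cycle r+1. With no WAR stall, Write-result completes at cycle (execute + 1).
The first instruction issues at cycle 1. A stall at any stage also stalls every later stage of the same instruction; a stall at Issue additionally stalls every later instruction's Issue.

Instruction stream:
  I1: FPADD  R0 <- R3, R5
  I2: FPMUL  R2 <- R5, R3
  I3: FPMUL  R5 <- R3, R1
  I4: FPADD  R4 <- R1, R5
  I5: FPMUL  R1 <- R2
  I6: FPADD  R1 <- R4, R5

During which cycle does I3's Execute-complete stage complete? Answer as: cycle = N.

cycle = 16

t=1  I1→FPADD
t=2  I1 RO, I2→FPMUL
t=3  I2 RO
t=5  I1 EX
t=6  I1 WR R0
t=8  I2 EX
t=9  I2 WR R2
t=10  I3→FPMUL
t=11  I3 RO, I4→FPADD
t=16  I3 EX
t=17  I3 WR R5
t=18  I4 RO, I5→FPMUL
t=19  I5 RO
t=21  I4 EX
t=22  I4 WR R4
t=24  I5 EX
t=25  I5 WR R1
t=26  I6→FPADD
t=27  I6 RO
t=30  I6 EX
t=31  I6 WR R1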